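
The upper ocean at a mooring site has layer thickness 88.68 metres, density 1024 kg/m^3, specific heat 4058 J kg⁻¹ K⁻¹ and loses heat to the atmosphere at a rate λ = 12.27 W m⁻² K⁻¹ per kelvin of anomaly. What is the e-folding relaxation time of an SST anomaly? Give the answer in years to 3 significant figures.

Areal heat capacity C = ρ c_p D = 1024 × 4058 × 88.68 = 3.69×10^8 J m⁻² K⁻¹.
Relaxation time τ = C / λ = 3.69×10^8 / 12.27 = 3.00×10^7 s.
In years: 3.00×10^7 s / (3.156×10^7 s/year) = 0.952 years.

0.952 years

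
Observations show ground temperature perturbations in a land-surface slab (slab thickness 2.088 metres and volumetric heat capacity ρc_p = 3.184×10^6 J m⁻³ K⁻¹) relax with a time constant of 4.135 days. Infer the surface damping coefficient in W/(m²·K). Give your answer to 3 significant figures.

18.6

Areal heat capacity C = ρc_p × D = 3.184×10^6 × 2.088 = 6.65×10^6 J/(m²·K).
τ = 4.135 days = 3.57×10^5 s.
λ = C / τ = 6.65×10^6 / 3.57×10^5 = 18.6 W/(m²·K).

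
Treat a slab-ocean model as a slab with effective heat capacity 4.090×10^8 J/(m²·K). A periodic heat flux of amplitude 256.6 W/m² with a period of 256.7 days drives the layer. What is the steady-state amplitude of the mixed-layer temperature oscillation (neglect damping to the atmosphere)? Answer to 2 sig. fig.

2.2 K

Areal heat capacity C = 4.090×10^8 J/(m²·K) (given).
Angular frequency ω = 2π / T = 2π / 2.22×10^7 s = 2.83×10^-7 s⁻¹.
Cω = 4.09×10^8 × 2.83×10^-7 = 116 W/(m²·K).
Amplitude A = F₀ / (Cω) = 256.6 / 116 = 2.21 K.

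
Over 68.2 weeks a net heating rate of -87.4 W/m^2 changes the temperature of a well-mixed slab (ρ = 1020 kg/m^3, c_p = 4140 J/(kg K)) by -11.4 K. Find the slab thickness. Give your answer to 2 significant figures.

75 m

Heat input Q = F Δt = -87.4 × 4.12×10^7 s = -3.61×10^9 J/m².
Required areal heat capacity C = Q / ΔT = 3.16×10^8 J/(m²·K).
Depth D = C / (ρ c_p) = 3.16×10^8 / (1020 × 4140) = 74.9 m.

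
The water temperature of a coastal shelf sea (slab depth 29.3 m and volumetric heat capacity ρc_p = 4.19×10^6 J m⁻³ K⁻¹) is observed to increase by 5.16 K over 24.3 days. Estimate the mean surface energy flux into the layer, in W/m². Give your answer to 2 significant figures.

Areal heat capacity C = ρc_p × D = 4.19×10^6 × 29.3 = 1.23×10^8 J m⁻² K⁻¹.
Required heat per unit area: Q = C ΔT = 1.23×10^8 × 5.16 = 6.33×10^8 J/m².
Flux F = Q / Δt = 6.33×10^8 / 2.10×10^6 s = 302 W/m².

300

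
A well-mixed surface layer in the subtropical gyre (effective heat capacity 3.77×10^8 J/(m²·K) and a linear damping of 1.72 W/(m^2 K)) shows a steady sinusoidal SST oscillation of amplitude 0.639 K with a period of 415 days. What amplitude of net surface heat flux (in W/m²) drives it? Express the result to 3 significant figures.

42.2

Areal heat capacity C = 3.77×10^8 J/(m²·K) (given).
ω = 2π / 3.59×10^7 s = 1.75×10^-7 s⁻¹.
√((Cω)² + λ²) = √((66.1)² + 1.72²) = 66.1 W/(m²·K).
F₀ = A × √((Cω)²+λ²) = 0.639 × 66.1 = 42.2 W/m².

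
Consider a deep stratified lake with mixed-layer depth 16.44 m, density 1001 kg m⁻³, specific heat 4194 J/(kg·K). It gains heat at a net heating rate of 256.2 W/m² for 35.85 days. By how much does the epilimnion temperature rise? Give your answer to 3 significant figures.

Areal heat capacity C = ρ c_p D = 1001 × 4194 × 16.44 = 6.90×10^7 J/(m²·K).
Net heat input Q = F Δt = 256.2 × (35.85 days × 86400 s/day) = 7.94×10^8 J/m².
ΔT = Q / C = 7.94×10^8 / 6.90×10^7 = 11.5 K.

11.5 K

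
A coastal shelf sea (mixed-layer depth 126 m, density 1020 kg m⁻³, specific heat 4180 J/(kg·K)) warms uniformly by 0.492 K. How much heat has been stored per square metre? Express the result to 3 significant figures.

Areal heat capacity C = ρ c_p D = 1020 × 4180 × 126 = 5.37×10^8 J m⁻² K⁻¹.
ΔQ = C ΔT = 5.37×10^8 × 0.492 = 2.64×10^8 J/m².

2.64×10^8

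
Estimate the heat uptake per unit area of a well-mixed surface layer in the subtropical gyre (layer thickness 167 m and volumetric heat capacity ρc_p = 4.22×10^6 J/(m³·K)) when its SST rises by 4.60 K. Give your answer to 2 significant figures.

Areal heat capacity C = ρc_p × D = 4.22×10^6 × 167 = 7.05×10^8 J/(m^2 K).
ΔQ = C ΔT = 7.05×10^8 × 4.60 = 3.24×10^9 J/m².

3.2×10^9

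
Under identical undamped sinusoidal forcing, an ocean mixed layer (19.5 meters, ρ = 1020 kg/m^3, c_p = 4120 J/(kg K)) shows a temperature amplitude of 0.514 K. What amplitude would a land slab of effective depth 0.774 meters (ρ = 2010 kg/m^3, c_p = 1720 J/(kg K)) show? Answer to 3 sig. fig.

15.7 K

C_ocean = 8.19×10^7 J/(m²·K); C_land = 2.68×10^6 J/(m²·K).
A ∝ 1/C ⇒ A_land = A_ocean × C_ocean/C_land = 0.514 × 30.6 = 15.7 K.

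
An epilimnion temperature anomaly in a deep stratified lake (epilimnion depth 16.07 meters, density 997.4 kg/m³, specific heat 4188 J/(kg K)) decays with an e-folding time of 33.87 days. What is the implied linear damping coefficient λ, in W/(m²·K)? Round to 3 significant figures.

Areal heat capacity C = ρ c_p D = 997.4 × 4188 × 16.07 = 6.71×10^7 J m⁻² K⁻¹.
τ = 33.87 days = 2.93×10^6 s.
λ = C / τ = 6.71×10^7 / 2.93×10^6 = 22.9 W/(m²·K).

22.9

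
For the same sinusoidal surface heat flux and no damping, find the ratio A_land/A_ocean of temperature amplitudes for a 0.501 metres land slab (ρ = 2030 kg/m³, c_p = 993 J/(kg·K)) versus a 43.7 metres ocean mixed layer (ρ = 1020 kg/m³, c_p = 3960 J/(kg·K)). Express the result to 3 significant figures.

C_ocean = 1020 × 3960 × 43.7 = 1.77×10^8 J/(m²·K).
C_land = 2030 × 993 × 0.501 = 1.01×10^6 J/(m²·K).
Undamped amplitude ∝ 1/C, so A_land/A_ocean = C_ocean/C_land = 175.

175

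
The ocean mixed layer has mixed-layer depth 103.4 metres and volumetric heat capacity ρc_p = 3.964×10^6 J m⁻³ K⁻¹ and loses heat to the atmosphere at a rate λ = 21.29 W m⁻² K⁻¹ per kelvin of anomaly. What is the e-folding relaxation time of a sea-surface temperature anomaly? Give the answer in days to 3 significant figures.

Areal heat capacity C = ρc_p × D = 3.964×10^6 × 103.4 = 4.10×10^8 J/(m²·K).
Relaxation time τ = C / λ = 4.10×10^8 / 21.29 = 1.93×10^7 s.
In days: 1.93×10^7 s / (86400 s/day) = 223 days.

223 days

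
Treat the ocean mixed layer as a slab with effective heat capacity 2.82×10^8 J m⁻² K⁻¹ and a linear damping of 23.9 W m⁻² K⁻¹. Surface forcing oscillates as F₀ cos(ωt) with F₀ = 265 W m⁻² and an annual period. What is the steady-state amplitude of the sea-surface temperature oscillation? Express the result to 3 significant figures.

Areal heat capacity C = 2.82×10^8 J m⁻² K⁻¹ (given).
Angular frequency ω = 2π / T = 2π / 3.15×10^7 s = 1.99×10^-7 s⁻¹.
√((Cω)² + λ²) = √((56.2)² + 23.9²) = 61.1 W/(m²·K).
Amplitude A = F₀ / √((Cω)²+λ²) = 265 / 61.1 = 4.34 K.

4.34 K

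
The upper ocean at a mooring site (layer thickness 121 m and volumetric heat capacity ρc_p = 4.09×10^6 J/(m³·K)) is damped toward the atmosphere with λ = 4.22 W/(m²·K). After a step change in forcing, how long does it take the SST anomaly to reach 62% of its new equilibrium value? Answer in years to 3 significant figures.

3.60 years

Areal heat capacity C = ρc_p × D = 4.09×10^6 × 121 = 4.95×10^8 J/(m²·K).
τ = C / λ = 4.95×10^8 / 4.22 = 1.17×10^8 s.
Fraction reached: 1 − e^(−t/τ) = 0.62 ⇒ t = −τ ln(1 − 0.62) = τ × 0.968.
t = 1.13×10^8 s = 3.60 years.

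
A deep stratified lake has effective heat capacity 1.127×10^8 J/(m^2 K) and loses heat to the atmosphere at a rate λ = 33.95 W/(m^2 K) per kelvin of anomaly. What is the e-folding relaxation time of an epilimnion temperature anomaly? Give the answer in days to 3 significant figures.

38.4 days

Areal heat capacity C = 1.127×10^8 J/(m^2 K) (given).
Relaxation time τ = C / λ = 1.13×10^8 / 33.95 = 3.32×10^6 s.
In days: 3.32×10^6 s / (86400 s/day) = 38.4 days.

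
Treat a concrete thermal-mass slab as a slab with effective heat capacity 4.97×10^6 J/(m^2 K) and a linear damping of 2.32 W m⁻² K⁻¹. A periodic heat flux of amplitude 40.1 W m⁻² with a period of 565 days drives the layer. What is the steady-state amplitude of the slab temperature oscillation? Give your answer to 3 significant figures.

16.7 K

Areal heat capacity C = 4.97×10^6 J/(m^2 K) (given).
Angular frequency ω = 2π / T = 2π / 4.88×10^7 s = 1.29×10^-7 s⁻¹.
√((Cω)² + λ²) = √((0.640)² + 2.32²) = 2.41 W/(m²·K).
Amplitude A = F₀ / √((Cω)²+λ²) = 40.1 / 2.41 = 16.7 K.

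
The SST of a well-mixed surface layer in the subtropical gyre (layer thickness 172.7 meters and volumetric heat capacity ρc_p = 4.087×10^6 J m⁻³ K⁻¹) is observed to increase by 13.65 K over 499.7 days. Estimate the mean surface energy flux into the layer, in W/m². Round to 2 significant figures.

220

Areal heat capacity C = ρc_p × D = 4.087×10^6 × 172.7 = 7.06×10^8 J/(m^2 K).
Required heat per unit area: Q = C ΔT = 7.06×10^8 × 13.65 = 9.63×10^9 J/m².
Flux F = Q / Δt = 9.63×10^9 / 4.32×10^7 s = 223 W/m².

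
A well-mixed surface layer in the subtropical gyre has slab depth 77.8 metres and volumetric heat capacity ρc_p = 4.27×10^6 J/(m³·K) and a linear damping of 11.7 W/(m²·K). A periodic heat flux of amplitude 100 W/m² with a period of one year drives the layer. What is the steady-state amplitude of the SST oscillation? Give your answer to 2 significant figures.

1.5 K

Areal heat capacity C = ρc_p × D = 4.27×10^6 × 77.8 = 3.32×10^8 J/(m^2 K).
Angular frequency ω = 2π / T = 2π / 3.15×10^7 s = 1.99×10^-7 s⁻¹.
√((Cω)² + λ²) = √((66.2)² + 11.7²) = 67.2 W/(m²·K).
Amplitude A = F₀ / √((Cω)²+λ²) = 100 / 67.2 = 1.49 K.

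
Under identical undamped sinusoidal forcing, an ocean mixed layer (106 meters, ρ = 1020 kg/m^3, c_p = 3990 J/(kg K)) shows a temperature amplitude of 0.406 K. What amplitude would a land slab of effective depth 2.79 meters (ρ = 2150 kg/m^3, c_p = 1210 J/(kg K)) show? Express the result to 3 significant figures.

24.1 K

C_ocean = 4.31×10^8 J/(m²·K); C_land = 7.26×10^6 J/(m²·K).
A ∝ 1/C ⇒ A_land = A_ocean × C_ocean/C_land = 0.406 × 59.4 = 24.1 K.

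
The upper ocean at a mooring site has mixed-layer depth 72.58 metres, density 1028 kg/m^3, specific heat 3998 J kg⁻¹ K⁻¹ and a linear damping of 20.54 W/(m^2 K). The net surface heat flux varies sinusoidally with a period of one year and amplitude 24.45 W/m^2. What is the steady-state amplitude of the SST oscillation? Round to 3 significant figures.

Areal heat capacity C = ρ c_p D = 1028 × 3998 × 72.58 = 2.98×10^8 J/(m²·K).
Angular frequency ω = 2π / T = 2π / 3.15×10^7 s = 1.99×10^-7 s⁻¹.
√((Cω)² + λ²) = √((59.4)² + 20.54²) = 62.9 W/(m²·K).
Amplitude A = F₀ / √((Cω)²+λ²) = 24.45 / 62.9 = 0.389 K.

0.389 K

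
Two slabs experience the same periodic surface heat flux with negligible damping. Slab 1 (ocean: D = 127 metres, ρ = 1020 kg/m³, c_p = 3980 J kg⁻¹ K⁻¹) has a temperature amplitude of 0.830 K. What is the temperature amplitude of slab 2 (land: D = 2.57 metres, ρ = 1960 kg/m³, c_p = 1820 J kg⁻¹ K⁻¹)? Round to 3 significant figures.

46.7 K

C_ocean = 5.16×10^8 J/(m²·K); C_land = 9.17×10^6 J/(m²·K).
A ∝ 1/C ⇒ A_land = A_ocean × C_ocean/C_land = 0.830 × 56.2 = 46.7 K.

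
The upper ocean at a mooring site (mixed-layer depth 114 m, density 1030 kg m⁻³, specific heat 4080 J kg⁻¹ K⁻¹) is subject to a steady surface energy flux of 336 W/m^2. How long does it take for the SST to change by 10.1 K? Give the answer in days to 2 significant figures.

170 days

Areal heat capacity C = ρ c_p D = 1030 × 4080 × 114 = 4.79×10^8 J/(m^2 K).
Time required: Δt = C ΔT / F = 4.79×10^8 × 10.1 / 336 = 1.44×10^7 s.
In days: 1.44×10^7 s / (86400 s/day) = 167 days.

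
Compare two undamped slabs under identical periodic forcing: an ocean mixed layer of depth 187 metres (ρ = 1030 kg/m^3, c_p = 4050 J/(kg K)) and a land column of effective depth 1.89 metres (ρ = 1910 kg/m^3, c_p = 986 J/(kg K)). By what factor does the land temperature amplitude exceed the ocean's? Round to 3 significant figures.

C_ocean = 1030 × 4050 × 187 = 7.80×10^8 J/(m²·K).
C_land = 1910 × 986 × 1.89 = 3.56×10^6 J/(m²·K).
Undamped amplitude ∝ 1/C, so A_land/A_ocean = C_ocean/C_land = 219.

219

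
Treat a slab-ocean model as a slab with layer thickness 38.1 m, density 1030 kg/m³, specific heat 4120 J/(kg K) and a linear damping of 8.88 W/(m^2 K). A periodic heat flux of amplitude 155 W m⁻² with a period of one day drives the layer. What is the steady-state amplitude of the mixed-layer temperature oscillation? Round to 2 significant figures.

Areal heat capacity C = ρ c_p D = 1030 × 4120 × 38.1 = 1.62×10^8 J/(m^2 K).
Angular frequency ω = 2π / T = 2π / 86400 s = 7.27×10^-5 s⁻¹.
√((Cω)² + λ²) = √((11800)² + 8.88²) = 11800 W/(m²·K).
Amplitude A = F₀ / √((Cω)²+λ²) = 155 / 11800 = 0.0132 K.

0.013 K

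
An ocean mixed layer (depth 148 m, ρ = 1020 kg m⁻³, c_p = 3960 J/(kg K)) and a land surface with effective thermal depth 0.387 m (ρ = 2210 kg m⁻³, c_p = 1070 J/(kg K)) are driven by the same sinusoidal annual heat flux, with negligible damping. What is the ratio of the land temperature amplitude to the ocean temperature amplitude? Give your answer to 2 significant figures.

650

C_ocean = 1020 × 3960 × 148 = 5.98×10^8 J/(m²·K).
C_land = 2210 × 1070 × 0.387 = 9.15×10^5 J/(m²·K).
Undamped amplitude ∝ 1/C, so A_land/A_ocean = C_ocean/C_land = 653.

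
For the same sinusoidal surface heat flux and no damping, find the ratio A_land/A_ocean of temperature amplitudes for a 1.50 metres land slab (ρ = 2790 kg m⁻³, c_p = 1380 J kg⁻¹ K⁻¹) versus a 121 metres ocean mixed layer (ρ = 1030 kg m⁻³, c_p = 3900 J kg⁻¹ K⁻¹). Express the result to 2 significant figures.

C_ocean = 1030 × 3900 × 121 = 4.86×10^8 J/(m²·K).
C_land = 2790 × 1380 × 1.50 = 5.78×10^6 J/(m²·K).
Undamped amplitude ∝ 1/C, so A_land/A_ocean = C_ocean/C_land = 84.2.

84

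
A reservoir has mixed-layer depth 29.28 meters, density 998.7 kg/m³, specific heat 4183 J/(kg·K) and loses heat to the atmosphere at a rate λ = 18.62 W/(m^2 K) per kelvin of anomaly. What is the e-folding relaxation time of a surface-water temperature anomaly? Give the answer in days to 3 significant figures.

Areal heat capacity C = ρ c_p D = 998.7 × 4183 × 29.28 = 1.22×10^8 J/(m²·K).
Relaxation time τ = C / λ = 1.22×10^8 / 18.62 = 6.57×10^6 s.
In days: 6.57×10^6 s / (86400 s/day) = 76.0 days.

76.0 days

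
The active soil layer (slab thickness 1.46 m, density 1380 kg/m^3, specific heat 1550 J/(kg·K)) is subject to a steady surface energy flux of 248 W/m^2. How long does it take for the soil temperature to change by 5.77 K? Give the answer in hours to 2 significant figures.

Areal heat capacity C = ρ c_p D = 1380 × 1550 × 1.46 = 3.12×10^6 J/(m^2 K).
Time required: Δt = C ΔT / F = 3.12×10^6 × 5.77 / 248 = 72700 s.
In hours: 72700 s / (3600 s/hour) = 20.2 hours.

20 hours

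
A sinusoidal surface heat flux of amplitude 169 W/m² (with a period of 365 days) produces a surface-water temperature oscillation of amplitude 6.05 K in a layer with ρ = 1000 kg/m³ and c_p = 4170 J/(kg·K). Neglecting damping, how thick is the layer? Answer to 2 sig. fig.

34 m

ω = 2π / 3.15×10^7 s = 1.99×10^-7 s⁻¹.
Required C = F₀ / (A ω) = 169 / (6.05 × 1.99×10^-7) = 1.40×10^8 J/(m²·K).
D = C / (ρ c_p) = 1.40×10^8 / (1000 × 4170) = 33.6 m.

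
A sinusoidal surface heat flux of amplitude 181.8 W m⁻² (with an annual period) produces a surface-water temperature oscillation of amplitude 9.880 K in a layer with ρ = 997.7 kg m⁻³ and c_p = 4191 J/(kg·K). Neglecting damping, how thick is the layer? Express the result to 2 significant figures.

ω = 2π / 3.15×10^7 s = 1.99×10^-7 s⁻¹.
Required C = F₀ / (A ω) = 181.8 / (9.880 × 1.99×10^-7) = 9.24×10^7 J/(m²·K).
D = C / (ρ c_p) = 9.24×10^7 / (997.7 × 4191) = 22.1 m.

22 m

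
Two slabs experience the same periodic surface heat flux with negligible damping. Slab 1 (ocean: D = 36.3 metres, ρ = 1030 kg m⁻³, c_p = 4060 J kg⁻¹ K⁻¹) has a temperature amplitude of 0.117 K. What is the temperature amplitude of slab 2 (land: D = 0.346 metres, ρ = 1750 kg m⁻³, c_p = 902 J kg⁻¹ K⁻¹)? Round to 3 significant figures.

32.5 K

C_ocean = 1.52×10^8 J/(m²·K); C_land = 5.46×10^5 J/(m²·K).
A ∝ 1/C ⇒ A_land = A_ocean × C_ocean/C_land = 0.117 × 278 = 32.5 K.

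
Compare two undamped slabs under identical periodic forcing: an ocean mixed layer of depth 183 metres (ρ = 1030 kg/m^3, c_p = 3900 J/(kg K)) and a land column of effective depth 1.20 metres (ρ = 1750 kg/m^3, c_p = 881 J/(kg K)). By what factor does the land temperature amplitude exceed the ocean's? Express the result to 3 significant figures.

397

C_ocean = 1030 × 3900 × 183 = 7.35×10^8 J/(m²·K).
C_land = 1750 × 881 × 1.20 = 1.85×10^6 J/(m²·K).
Undamped amplitude ∝ 1/C, so A_land/A_ocean = C_ocean/C_land = 397.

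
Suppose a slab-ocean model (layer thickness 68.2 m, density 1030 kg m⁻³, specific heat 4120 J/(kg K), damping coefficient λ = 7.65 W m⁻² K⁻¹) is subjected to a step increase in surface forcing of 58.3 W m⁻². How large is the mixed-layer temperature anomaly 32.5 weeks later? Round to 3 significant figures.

Areal heat capacity C = ρ c_p D = 1030 × 4120 × 68.2 = 2.89×10^8 J/(m²·K).
τ = C / λ = 2.89×10^8 / 7.65 = 3.78×10^7 s.
Equilibrium anomaly ΔT_eq = F / λ = 58.3 / 7.65 = 7.62 K.
t = 32.5 weeks = 1.97×10^7 s, so t/τ = 0.520.
ΔT(t) = ΔT_eq (1 − e^(−t/τ)) = 7.62 × (1 − e^−0.520) = 3.09 K.

3.09 K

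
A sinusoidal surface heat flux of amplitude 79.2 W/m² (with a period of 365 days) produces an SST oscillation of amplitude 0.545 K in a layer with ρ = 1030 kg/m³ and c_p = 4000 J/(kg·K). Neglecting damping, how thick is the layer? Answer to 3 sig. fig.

ω = 2π / 3.15×10^7 s = 1.99×10^-7 s⁻¹.
Required C = F₀ / (A ω) = 79.2 / (0.545 × 1.99×10^-7) = 7.29×10^8 J/(m²·K).
D = C / (ρ c_p) = 7.29×10^8 / (1030 × 4000) = 177 m.

177 m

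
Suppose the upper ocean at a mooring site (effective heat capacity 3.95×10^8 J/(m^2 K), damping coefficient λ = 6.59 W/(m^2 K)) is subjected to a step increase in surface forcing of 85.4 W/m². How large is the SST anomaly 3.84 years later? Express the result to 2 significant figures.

11 K

Areal heat capacity C = 3.95×10^8 J/(m^2 K) (given).
τ = C / λ = 3.95×10^8 / 6.59 = 5.99×10^7 s.
Equilibrium anomaly ΔT_eq = F / λ = 85.4 / 6.59 = 13.0 K.
t = 3.84 years = 1.21×10^8 s, so t/τ = 2.02.
ΔT(t) = ΔT_eq (1 − e^(−t/τ)) = 13.0 × (1 − e^−2.02) = 11.2 K.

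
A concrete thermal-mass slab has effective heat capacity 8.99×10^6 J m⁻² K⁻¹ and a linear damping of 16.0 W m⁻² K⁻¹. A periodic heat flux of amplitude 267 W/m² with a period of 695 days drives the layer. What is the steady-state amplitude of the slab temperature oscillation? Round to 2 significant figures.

17 K

Areal heat capacity C = 8.99×10^6 J m⁻² K⁻¹ (given).
Angular frequency ω = 2π / T = 2π / 6.00×10^7 s = 1.05×10^-7 s⁻¹.
√((Cω)² + λ²) = √((0.941)² + 16.0²) = 16.0 W/(m²·K).
Amplitude A = F₀ / √((Cω)²+λ²) = 267 / 16.0 = 16.7 K.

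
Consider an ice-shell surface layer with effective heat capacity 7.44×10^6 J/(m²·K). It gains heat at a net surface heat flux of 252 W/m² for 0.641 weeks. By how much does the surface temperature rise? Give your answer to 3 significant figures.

13.1 K

Areal heat capacity C = 7.44×10^6 J/(m²·K) (given).
Net heat input Q = F Δt = 252 × (0.641 weeks × 6.048×10^5 s/week) = 9.77×10^7 J/m².
ΔT = Q / C = 9.77×10^7 / 7.44×10^6 = 13.1 K.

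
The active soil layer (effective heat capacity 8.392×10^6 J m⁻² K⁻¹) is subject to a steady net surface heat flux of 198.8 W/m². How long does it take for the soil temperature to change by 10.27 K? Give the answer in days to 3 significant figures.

5.02 days

Areal heat capacity C = 8.392×10^6 J m⁻² K⁻¹ (given).
Time required: Δt = C ΔT / F = 8.39×10^6 × 10.27 / 198.8 = 4.34×10^5 s.
In days: 4.34×10^5 s / (86400 s/day) = 5.02 days.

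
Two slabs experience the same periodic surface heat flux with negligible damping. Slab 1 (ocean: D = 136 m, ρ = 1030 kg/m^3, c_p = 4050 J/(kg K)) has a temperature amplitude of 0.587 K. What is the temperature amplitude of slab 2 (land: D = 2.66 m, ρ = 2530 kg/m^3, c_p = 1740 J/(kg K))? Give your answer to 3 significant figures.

C_ocean = 5.67×10^8 J/(m²·K); C_land = 1.17×10^7 J/(m²·K).
A ∝ 1/C ⇒ A_land = A_ocean × C_ocean/C_land = 0.587 × 48.4 = 28.4 K.

28.4 K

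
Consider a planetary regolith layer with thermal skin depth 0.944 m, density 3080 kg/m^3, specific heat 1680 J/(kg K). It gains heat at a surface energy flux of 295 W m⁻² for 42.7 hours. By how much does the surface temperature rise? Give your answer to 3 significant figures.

Areal heat capacity C = ρ c_p D = 3080 × 1680 × 0.944 = 4.88×10^6 J/(m²·K).
Net heat input Q = F Δt = 295 × (42.7 hours × 3600 s/hour) = 4.53×10^7 J/m².
ΔT = Q / C = 4.53×10^7 / 4.88×10^6 = 9.28 K.

9.28 K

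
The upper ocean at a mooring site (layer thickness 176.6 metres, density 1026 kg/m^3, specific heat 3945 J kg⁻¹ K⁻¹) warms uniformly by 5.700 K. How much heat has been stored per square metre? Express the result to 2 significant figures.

Areal heat capacity C = ρ c_p D = 1026 × 3945 × 176.6 = 7.15×10^8 J/(m^2 K).
ΔQ = C ΔT = 7.15×10^8 × 5.700 = 4.07×10^9 J/m².

4.1×10^9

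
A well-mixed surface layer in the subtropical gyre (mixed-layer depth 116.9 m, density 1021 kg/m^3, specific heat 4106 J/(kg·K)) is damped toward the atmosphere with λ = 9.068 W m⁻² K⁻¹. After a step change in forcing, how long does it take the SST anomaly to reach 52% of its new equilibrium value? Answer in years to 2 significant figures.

1.3 years

Areal heat capacity C = ρ c_p D = 1021 × 4106 × 116.9 = 4.90×10^8 J/(m^2 K).
τ = C / λ = 4.90×10^8 / 9.068 = 5.40×10^7 s.
Fraction reached: 1 − e^(−t/τ) = 0.52 ⇒ t = −τ ln(1 − 0.52) = τ × 0.734.
t = 3.97×10^7 s = 1.26 years.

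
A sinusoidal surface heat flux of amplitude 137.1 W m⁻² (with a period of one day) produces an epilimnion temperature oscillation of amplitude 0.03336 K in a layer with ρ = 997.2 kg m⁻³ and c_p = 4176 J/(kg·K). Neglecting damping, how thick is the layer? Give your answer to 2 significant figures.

ω = 2π / 86400 s = 7.27×10^-5 s⁻¹.
Required C = F₀ / (A ω) = 137.1 / (0.03336 × 7.27×10^-5) = 5.65×10^7 J/(m²·K).
D = C / (ρ c_p) = 5.65×10^7 / (997.2 × 4176) = 13.6 m.

14 m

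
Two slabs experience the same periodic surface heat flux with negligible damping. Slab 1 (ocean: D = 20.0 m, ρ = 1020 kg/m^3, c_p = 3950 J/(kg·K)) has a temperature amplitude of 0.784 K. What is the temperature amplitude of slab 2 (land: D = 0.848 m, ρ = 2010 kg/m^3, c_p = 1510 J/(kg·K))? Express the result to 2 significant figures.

25 K

C_ocean = 8.06×10^7 J/(m²·K); C_land = 2.57×10^6 J/(m²·K).
A ∝ 1/C ⇒ A_land = A_ocean × C_ocean/C_land = 0.784 × 31.3 = 24.5 K.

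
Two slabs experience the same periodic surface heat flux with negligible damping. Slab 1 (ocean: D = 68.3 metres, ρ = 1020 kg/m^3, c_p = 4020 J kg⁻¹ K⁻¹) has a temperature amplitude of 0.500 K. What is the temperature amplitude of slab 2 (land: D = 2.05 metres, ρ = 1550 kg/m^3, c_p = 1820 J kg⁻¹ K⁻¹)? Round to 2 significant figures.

24 K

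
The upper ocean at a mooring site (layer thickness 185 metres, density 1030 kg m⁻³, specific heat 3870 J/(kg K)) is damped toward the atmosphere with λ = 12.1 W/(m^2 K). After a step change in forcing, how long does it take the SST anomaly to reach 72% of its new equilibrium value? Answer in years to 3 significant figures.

2.46 years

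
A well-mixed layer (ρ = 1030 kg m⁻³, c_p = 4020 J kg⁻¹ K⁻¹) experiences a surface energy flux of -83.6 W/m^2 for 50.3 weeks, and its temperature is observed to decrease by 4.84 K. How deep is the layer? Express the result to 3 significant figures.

Heat input Q = F Δt = -83.6 × 3.04×10^7 s = -2.54×10^9 J/m².
Required areal heat capacity C = Q / ΔT = 5.25×10^8 J/(m²·K).
Depth D = C / (ρ c_p) = 5.25×10^8 / (1030 × 4020) = 127 m.

127 m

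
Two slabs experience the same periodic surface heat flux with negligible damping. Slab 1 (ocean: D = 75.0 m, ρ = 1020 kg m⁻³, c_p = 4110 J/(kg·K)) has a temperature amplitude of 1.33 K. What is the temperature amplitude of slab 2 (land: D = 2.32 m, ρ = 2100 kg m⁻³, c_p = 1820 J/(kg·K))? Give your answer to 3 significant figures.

47.2 K

C_ocean = 3.14×10^8 J/(m²·K); C_land = 8.87×10^6 J/(m²·K).
A ∝ 1/C ⇒ A_land = A_ocean × C_ocean/C_land = 1.33 × 35.5 = 47.2 K.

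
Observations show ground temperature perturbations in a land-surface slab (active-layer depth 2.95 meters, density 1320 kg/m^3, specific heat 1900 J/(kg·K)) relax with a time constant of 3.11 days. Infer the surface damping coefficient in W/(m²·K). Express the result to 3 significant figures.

27.5

Areal heat capacity C = ρ c_p D = 1320 × 1900 × 2.95 = 7.40×10^6 J/(m²·K).
τ = 3.11 days = 2.69×10^5 s.
λ = C / τ = 7.40×10^6 / 2.69×10^5 = 27.5 W/(m²·K).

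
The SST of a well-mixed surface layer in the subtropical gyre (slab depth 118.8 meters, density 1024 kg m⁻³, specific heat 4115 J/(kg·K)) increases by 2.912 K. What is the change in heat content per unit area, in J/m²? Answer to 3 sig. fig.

1.46×10^9

Areal heat capacity C = ρ c_p D = 1024 × 4115 × 118.8 = 5.01×10^8 J/(m^2 K).
ΔQ = C ΔT = 5.01×10^8 × 2.912 = 1.46×10^9 J/m².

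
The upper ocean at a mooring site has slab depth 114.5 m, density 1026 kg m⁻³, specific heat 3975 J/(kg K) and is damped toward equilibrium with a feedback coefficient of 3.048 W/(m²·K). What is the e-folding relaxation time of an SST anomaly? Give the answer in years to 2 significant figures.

Areal heat capacity C = ρ c_p D = 1026 × 3975 × 114.5 = 4.67×10^8 J/(m²·K).
Relaxation time τ = C / λ = 4.67×10^8 / 3.048 = 1.53×10^8 s.
In years: 1.53×10^8 s / (3.156×10^7 s/year) = 4.85 years.

4.9 years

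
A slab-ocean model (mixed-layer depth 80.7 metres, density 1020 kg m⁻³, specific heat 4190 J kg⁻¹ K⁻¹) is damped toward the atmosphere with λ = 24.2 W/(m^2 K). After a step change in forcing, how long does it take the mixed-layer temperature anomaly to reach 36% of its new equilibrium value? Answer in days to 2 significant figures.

Areal heat capacity C = ρ c_p D = 1020 × 4190 × 80.7 = 3.45×10^8 J m⁻² K⁻¹.
τ = C / λ = 3.45×10^8 / 24.2 = 1.43×10^7 s.
Fraction reached: 1 − e^(−t/τ) = 0.36 ⇒ t = −τ ln(1 − 0.36) = τ × 0.446.
t = 6.36×10^6 s = 73.6 days.

74 days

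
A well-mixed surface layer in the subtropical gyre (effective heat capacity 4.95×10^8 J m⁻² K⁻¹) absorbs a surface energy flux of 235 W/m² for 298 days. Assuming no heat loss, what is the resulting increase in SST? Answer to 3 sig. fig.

Areal heat capacity C = 4.95×10^8 J m⁻² K⁻¹ (given).
Net heat input Q = F Δt = 235 × (298 days × 86400 s/day) = 6.05×10^9 J/m².
ΔT = Q / C = 6.05×10^9 / 4.95×10^8 = 12.2 K.

12.2 K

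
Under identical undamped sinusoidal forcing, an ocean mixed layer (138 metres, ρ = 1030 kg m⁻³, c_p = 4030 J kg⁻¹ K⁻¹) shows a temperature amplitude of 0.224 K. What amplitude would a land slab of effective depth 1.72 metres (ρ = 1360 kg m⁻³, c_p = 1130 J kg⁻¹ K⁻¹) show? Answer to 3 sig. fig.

48.5 K

C_ocean = 5.73×10^8 J/(m²·K); C_land = 2.64×10^6 J/(m²·K).
A ∝ 1/C ⇒ A_land = A_ocean × C_ocean/C_land = 0.224 × 217 = 48.5 K.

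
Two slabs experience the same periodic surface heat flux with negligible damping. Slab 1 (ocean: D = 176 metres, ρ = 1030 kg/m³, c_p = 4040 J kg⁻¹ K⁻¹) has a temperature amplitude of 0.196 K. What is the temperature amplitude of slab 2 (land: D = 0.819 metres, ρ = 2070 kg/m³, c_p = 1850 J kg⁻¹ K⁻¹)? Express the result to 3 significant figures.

45.8 K

C_ocean = 7.32×10^8 J/(m²·K); C_land = 3.14×10^6 J/(m²·K).
A ∝ 1/C ⇒ A_land = A_ocean × C_ocean/C_land = 0.196 × 234 = 45.8 K.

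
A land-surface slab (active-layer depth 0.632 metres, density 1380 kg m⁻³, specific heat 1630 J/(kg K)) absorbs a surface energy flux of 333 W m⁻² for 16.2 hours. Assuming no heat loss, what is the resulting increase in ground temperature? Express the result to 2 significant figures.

Areal heat capacity C = ρ c_p D = 1380 × 1630 × 0.632 = 1.42×10^6 J/(m^2 K).
Net heat input Q = F Δt = 333 × (16.2 hours × 3600 s/hour) = 1.94×10^7 J/m².
ΔT = Q / C = 1.94×10^7 / 1.42×10^6 = 13.7 K.

14 K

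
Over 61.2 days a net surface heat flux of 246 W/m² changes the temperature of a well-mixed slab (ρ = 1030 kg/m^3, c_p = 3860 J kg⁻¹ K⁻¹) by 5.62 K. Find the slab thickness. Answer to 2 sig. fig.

Heat input Q = F Δt = 246 × 5.29×10^6 s = 1.30×10^9 J/m².
Required areal heat capacity C = Q / ΔT = 2.31×10^8 J/(m²·K).
Depth D = C / (ρ c_p) = 2.31×10^8 / (1030 × 3860) = 58.2 m.

58 m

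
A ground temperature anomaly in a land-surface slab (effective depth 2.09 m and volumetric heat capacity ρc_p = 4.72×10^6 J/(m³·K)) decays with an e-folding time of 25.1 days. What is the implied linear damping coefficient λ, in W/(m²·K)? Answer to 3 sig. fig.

4.55

Areal heat capacity C = ρc_p × D = 4.72×10^6 × 2.09 = 9.86×10^6 J m⁻² K⁻¹.
τ = 25.1 days = 2.17×10^6 s.
λ = C / τ = 9.86×10^6 / 2.17×10^6 = 4.55 W/(m²·K).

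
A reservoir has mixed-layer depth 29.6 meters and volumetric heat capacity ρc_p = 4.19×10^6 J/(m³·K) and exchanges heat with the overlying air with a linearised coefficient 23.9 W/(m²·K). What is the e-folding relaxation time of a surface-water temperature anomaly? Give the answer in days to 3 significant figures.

60.1 days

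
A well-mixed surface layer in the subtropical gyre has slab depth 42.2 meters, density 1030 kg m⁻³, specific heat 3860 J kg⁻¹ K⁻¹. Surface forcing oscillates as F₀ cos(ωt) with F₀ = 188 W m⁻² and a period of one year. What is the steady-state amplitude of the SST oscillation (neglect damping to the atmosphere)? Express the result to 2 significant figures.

5.6 K

Areal heat capacity C = ρ c_p D = 1030 × 3860 × 42.2 = 1.68×10^8 J m⁻² K⁻¹.
Angular frequency ω = 2π / T = 2π / 3.15×10^7 s = 1.99×10^-7 s⁻¹.
Cω = 1.68×10^8 × 1.99×10^-7 = 33.4 W/(m²·K).
Amplitude A = F₀ / (Cω) = 188 / 33.4 = 5.62 K.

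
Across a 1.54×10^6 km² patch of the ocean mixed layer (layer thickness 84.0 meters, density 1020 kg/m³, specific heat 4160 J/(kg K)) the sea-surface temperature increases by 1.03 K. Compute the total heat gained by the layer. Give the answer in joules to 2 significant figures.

Areal heat capacity C = ρ c_p D = 1020 × 4160 × 84.0 = 3.56×10^8 J m⁻² K⁻¹.
Heat per unit area: q = C ΔT = 3.56×10^8 × 1.03 = 3.67×10^8 J/m².
Total heat: Q = q × A = 3.67×10^8 × (1.54×10^6 × 10⁶ m²) = 5.65×10^20 J.

5.7×10^20 J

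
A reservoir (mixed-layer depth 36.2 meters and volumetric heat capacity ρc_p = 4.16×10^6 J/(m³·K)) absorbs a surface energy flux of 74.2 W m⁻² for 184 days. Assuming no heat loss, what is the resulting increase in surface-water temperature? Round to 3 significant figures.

Areal heat capacity C = ρc_p × D = 4.16×10^6 × 36.2 = 1.51×10^8 J m⁻² K⁻¹.
Net heat input Q = F Δt = 74.2 × (184 days × 86400 s/day) = 1.18×10^9 J/m².
ΔT = Q / C = 1.18×10^9 / 1.51×10^8 = 7.83 K.

7.83 K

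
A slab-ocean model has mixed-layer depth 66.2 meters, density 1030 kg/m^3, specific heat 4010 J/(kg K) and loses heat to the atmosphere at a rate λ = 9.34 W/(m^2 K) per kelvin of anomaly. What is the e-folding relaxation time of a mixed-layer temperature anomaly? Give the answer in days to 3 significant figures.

339 days

Areal heat capacity C = ρ c_p D = 1030 × 4010 × 66.2 = 2.73×10^8 J/(m^2 K).
Relaxation time τ = C / λ = 2.73×10^8 / 9.34 = 2.93×10^7 s.
In days: 2.93×10^7 s / (86400 s/day) = 339 days.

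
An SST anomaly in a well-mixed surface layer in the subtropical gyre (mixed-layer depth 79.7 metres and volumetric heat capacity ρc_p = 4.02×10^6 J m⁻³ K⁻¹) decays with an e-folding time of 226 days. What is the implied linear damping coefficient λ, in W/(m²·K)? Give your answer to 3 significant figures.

16.4

Areal heat capacity C = ρc_p × D = 4.02×10^6 × 79.7 = 3.20×10^8 J/(m^2 K).
τ = 226 days = 1.95×10^7 s.
λ = C / τ = 3.20×10^8 / 1.95×10^7 = 16.4 W/(m²·K).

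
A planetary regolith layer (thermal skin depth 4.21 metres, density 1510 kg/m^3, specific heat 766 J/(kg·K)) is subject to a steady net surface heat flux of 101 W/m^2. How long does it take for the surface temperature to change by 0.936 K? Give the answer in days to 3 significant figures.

Areal heat capacity C = ρ c_p D = 1510 × 766 × 4.21 = 4.87×10^6 J/(m^2 K).
Time required: Δt = C ΔT / F = 4.87×10^6 × 0.936 / 101 = 45100 s.
In days: 45100 s / (86400 s/day) = 0.522 days.

0.522 days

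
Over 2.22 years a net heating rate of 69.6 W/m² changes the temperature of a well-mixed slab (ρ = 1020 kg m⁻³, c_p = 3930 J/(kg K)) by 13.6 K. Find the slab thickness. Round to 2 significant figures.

Heat input Q = F Δt = 69.6 × 7.01×10^7 s = 4.88×10^9 J/m².
Required areal heat capacity C = Q / ΔT = 3.59×10^8 J/(m²·K).
Depth D = C / (ρ c_p) = 3.59×10^8 / (1020 × 3930) = 89.4 m.

89 m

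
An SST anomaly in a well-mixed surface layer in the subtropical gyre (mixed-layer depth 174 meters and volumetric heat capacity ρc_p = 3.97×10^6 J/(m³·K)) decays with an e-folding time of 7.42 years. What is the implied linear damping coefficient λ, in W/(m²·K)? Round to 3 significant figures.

2.95

Areal heat capacity C = ρc_p × D = 3.97×10^6 × 174 = 6.91×10^8 J m⁻² K⁻¹.
τ = 7.42 years = 2.34×10^8 s.
λ = C / τ = 6.91×10^8 / 2.34×10^8 = 2.95 W/(m²·K).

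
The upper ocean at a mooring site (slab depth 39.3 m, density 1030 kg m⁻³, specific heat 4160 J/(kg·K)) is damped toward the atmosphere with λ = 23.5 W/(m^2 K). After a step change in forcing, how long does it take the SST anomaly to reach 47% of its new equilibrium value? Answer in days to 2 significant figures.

53 days

Areal heat capacity C = ρ c_p D = 1030 × 4160 × 39.3 = 1.68×10^8 J/(m²·K).
τ = C / λ = 1.68×10^8 / 23.5 = 7.17×10^6 s.
Fraction reached: 1 − e^(−t/τ) = 0.47 ⇒ t = −τ ln(1 − 0.47) = τ × 0.635.
t = 4.55×10^6 s = 52.7 days.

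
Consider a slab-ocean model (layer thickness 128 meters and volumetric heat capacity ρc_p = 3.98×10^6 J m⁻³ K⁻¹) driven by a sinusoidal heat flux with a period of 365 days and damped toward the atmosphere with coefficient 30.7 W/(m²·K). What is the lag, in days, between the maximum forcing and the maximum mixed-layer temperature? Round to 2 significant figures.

74 days

Areal heat capacity C = ρc_p × D = 3.98×10^6 × 128 = 5.09×10^8 J m⁻² K⁻¹.
ω = 2π / 3.15×10^7 s = 1.99×10^-7 s⁻¹.
Phase lag φ = arctan(Cω/λ) = arctan(102/30.7) = 1.28 rad.
Time lag = φ / ω = 1.28 / 1.99×10^-7 = 6.41×10^6 s = 74.2 days.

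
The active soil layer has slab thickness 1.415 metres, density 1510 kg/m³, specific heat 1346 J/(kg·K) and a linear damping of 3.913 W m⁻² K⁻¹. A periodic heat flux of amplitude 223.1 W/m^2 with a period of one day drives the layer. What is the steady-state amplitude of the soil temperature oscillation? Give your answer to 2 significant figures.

Areal heat capacity C = ρ c_p D = 1510 × 1346 × 1.415 = 2.88×10^6 J/(m^2 K).
Angular frequency ω = 2π / T = 2π / 86400 s = 7.27×10^-5 s⁻¹.
√((Cω)² + λ²) = √((209)² + 3.913²) = 209 W/(m²·K).
Amplitude A = F₀ / √((Cω)²+λ²) = 223.1 / 209 = 1.07 K.

1.1 K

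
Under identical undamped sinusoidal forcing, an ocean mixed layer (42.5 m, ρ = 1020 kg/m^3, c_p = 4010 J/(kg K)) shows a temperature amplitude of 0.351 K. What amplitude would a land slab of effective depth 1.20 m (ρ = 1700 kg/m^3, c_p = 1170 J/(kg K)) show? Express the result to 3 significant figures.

25.6 K

C_ocean = 1.74×10^8 J/(m²·K); C_land = 2.39×10^6 J/(m²·K).
A ∝ 1/C ⇒ A_land = A_ocean × C_ocean/C_land = 0.351 × 72.8 = 25.6 K.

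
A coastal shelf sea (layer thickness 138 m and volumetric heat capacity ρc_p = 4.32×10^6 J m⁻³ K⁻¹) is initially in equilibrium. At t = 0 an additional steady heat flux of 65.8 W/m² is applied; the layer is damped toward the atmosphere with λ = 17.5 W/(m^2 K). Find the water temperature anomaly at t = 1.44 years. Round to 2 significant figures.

Areal heat capacity C = ρc_p × D = 4.32×10^6 × 138 = 5.96×10^8 J/(m^2 K).
τ = C / λ = 5.96×10^8 / 17.5 = 3.41×10^7 s.
Equilibrium anomaly ΔT_eq = F / λ = 65.8 / 17.5 = 3.76 K.
t = 1.44 years = 4.54×10^7 s, so t/τ = 1.33.
ΔT(t) = ΔT_eq (1 − e^(−t/τ)) = 3.76 × (1 − e^−1.33) = 2.77 K.

2.8 K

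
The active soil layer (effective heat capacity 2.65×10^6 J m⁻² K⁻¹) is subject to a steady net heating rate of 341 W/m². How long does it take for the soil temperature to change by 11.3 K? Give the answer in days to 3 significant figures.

1.02 days

Areal heat capacity C = 2.65×10^6 J m⁻² K⁻¹ (given).
Time required: Δt = C ΔT / F = 2.65×10^6 × 11.3 / 341 = 87800 s.
In days: 87800 s / (86400 s/day) = 1.02 days.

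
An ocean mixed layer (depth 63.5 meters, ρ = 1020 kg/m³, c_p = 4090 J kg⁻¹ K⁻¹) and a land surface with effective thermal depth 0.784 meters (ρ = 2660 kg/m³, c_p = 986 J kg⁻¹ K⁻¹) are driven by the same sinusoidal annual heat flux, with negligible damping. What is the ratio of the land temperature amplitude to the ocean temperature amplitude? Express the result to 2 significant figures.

C_ocean = 1020 × 4090 × 63.5 = 2.65×10^8 J/(m²·K).
C_land = 2660 × 986 × 0.784 = 2.06×10^6 J/(m²·K).
Undamped amplitude ∝ 1/C, so A_land/A_ocean = C_ocean/C_land = 129.

130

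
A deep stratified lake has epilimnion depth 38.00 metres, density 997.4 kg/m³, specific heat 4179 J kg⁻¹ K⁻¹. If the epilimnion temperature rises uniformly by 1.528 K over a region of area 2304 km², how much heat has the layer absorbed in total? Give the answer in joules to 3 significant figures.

Areal heat capacity C = ρ c_p D = 997.4 × 4179 × 38.00 = 1.58×10^8 J/(m^2 K).
Heat per unit area: q = C ΔT = 1.58×10^8 × 1.528 = 2.42×10^8 J/m².
Total heat: Q = q × A = 2.42×10^8 × (2304 × 10⁶ m²) = 5.58×10^17 J.

5.58×10^17 J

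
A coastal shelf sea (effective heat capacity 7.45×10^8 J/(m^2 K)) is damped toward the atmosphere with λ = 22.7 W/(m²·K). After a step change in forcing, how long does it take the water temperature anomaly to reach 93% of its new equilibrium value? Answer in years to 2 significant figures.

2.8 years

Areal heat capacity C = 7.45×10^8 J/(m^2 K) (given).
τ = C / λ = 7.45×10^8 / 22.7 = 3.28×10^7 s.
Fraction reached: 1 − e^(−t/τ) = 0.93 ⇒ t = −τ ln(1 − 0.93) = τ × 2.66.
t = 8.73×10^7 s = 2.77 years.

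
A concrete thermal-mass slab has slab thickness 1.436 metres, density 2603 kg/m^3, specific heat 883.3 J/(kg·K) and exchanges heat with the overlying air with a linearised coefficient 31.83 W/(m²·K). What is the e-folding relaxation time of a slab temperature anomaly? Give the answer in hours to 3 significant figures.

Areal heat capacity C = ρ c_p D = 2603 × 883.3 × 1.436 = 3.30×10^6 J/(m²·K).
Relaxation time τ = C / λ = 3.30×10^6 / 31.83 = 1.04×10^5 s.
In hours: 1.04×10^5 s / (3600 s/hour) = 28.8 hours.

28.8 hours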